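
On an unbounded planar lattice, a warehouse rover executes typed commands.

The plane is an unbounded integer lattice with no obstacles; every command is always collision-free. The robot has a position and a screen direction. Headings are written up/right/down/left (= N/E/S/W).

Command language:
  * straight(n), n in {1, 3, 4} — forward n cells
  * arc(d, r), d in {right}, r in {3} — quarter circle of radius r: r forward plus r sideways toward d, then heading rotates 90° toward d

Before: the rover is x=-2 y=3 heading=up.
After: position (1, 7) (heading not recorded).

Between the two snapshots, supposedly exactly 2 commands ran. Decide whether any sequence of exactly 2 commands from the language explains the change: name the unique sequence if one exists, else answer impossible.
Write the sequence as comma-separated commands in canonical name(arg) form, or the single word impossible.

straight(1), arc(right, 3)

key: order matters: swapping straight(1) and arc(right, 3) lands elsewhere
start: x=-2 y=3 heading=up
[1] after straight(1): x=-2 y=4 heading=up
[2] after arc(right, 3): x=1 y=7 heading=right
all 16 alternatives checked — unique.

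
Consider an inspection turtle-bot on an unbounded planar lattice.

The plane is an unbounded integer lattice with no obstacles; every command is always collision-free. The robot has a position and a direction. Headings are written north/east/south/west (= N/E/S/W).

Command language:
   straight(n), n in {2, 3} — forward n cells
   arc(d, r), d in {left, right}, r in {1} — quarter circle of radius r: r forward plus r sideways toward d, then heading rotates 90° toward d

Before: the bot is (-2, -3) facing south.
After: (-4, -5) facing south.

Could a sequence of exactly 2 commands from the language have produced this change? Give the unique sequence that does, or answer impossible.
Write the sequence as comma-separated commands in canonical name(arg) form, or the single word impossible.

key: running arc(left, 1) before arc(right, 1) would end elsewhere — order is forced
t0: (-2, -3) facing south
t=1 arc(right, 1) ⇒ (-3, -4) facing west
t=2 arc(left, 1) ⇒ (-4, -5) facing south
uniquely the one of 16 2-step routes that fits.

arc(right, 1), arc(left, 1)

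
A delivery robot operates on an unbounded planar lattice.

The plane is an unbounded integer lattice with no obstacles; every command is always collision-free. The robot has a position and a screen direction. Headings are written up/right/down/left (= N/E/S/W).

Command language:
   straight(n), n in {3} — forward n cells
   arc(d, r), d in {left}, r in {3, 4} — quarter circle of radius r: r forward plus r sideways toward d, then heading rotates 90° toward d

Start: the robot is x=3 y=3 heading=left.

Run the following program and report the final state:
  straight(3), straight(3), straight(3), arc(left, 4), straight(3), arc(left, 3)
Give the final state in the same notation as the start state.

x=-7 y=-7 heading=right

from: x=3 y=3 heading=left
step 1 (straight(3)): x=0 y=3 heading=left
step 2 (straight(3)): x=-3 y=3 heading=left
step 3 (straight(3)): x=-6 y=3 heading=left
step 4 (arc(left, 4)): x=-10 y=-1 heading=down
step 5 (straight(3)): x=-10 y=-4 heading=down
step 6 (arc(left, 3)): x=-7 y=-7 heading=right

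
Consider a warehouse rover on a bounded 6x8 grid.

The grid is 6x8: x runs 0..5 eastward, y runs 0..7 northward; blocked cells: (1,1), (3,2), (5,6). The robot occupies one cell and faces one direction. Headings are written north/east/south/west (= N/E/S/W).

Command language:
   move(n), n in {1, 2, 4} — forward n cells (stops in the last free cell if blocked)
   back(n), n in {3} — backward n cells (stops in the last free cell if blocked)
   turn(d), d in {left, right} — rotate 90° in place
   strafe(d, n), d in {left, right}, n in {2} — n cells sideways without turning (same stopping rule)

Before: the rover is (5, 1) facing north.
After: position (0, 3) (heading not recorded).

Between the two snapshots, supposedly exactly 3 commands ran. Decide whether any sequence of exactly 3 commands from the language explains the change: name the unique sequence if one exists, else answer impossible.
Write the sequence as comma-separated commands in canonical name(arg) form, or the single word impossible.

checked all 3-command options: none fits.

impossible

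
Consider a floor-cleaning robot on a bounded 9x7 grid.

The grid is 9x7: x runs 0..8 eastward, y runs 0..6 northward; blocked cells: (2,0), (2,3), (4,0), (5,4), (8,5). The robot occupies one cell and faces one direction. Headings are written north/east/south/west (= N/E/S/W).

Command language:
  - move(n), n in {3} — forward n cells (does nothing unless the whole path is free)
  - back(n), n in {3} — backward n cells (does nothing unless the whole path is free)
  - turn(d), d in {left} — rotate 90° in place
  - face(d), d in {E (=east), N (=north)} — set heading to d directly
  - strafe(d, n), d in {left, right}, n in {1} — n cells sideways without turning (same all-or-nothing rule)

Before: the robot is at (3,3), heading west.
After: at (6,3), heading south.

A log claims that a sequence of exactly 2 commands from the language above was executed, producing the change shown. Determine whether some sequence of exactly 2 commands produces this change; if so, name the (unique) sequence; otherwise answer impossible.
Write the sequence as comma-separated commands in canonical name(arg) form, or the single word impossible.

key: running turn(left) before back(3) would end elsewhere — order is forced
from: at (3,3), heading west
1. back(3) → at (6,3), heading west
2. turn(left) → at (6,3), heading south
uniquely the one of 49 2-step routes that fits.

back(3), turn(left)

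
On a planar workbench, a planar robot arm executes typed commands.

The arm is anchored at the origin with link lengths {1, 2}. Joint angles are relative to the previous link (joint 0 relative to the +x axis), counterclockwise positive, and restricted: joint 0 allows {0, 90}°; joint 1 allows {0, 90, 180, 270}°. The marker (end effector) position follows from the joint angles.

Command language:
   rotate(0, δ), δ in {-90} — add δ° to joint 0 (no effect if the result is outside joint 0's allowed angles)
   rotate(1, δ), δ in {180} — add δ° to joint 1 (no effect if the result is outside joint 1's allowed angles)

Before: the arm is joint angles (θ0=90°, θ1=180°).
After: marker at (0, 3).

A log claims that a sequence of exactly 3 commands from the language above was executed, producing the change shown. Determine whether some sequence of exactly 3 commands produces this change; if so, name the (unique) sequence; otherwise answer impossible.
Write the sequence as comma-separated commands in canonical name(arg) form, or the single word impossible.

from: joint angles (θ0=90°, θ1=180°)
[1] after rotate(1, 180): joint angles (θ0=90°, θ1=0°)
[2] after rotate(1, 180): joint angles (θ0=90°, θ1=180°)
[3] after rotate(1, 180): joint angles (θ0=90°, θ1=0°)
uniquely the one of 8 3-step routes that fits.

rotate(1, 180), rotate(1, 180), rotate(1, 180)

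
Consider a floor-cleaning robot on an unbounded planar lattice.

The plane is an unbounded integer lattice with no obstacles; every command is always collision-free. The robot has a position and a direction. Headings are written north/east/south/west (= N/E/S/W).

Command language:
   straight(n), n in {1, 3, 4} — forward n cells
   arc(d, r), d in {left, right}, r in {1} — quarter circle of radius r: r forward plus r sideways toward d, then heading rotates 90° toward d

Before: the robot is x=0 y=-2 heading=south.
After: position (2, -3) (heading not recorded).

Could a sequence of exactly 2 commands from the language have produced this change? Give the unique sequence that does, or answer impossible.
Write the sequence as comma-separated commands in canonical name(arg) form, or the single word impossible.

arc(left, 1), straight(1)

key: running straight(1) before arc(left, 1) would end elsewhere — order is forced
initial: x=0 y=-2 heading=south
t=1 arc(left, 1) ⇒ x=1 y=-3 heading=east
t=2 straight(1) ⇒ x=2 y=-3 heading=east
all 25 alternatives checked — unique.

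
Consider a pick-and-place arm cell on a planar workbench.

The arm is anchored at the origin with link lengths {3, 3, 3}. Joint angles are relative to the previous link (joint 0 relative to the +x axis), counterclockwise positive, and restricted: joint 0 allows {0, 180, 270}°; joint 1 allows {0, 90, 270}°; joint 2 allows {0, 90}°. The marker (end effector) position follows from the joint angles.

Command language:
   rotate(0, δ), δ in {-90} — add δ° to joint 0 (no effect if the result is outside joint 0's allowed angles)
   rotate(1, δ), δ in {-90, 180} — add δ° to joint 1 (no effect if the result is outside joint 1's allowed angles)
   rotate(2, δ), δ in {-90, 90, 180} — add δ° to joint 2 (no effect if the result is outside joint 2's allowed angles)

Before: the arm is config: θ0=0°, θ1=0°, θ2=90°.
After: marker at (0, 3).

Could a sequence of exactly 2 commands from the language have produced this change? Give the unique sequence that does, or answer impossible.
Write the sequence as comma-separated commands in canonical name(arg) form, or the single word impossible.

rotate(1, -90), rotate(1, 180)

key: running rotate(1, 180) before rotate(1, -90) would end elsewhere — order is forced
begin: config: θ0=0°, θ1=0°, θ2=90°
[1] after rotate(1, -90): config: θ0=0°, θ1=270°, θ2=90°
[2] after rotate(1, 180): config: θ0=0°, θ1=90°, θ2=90°
uniquely the one of 36 2-step routes that fits.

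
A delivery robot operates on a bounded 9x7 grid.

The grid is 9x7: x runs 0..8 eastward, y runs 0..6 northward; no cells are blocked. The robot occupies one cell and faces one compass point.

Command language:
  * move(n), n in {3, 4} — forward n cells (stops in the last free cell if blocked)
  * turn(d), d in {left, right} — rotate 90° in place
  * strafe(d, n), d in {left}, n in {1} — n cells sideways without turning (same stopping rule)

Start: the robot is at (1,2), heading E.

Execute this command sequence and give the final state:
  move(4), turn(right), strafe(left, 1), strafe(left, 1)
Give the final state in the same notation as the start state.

initial: at (1,2), heading E
t=1 move(4) ⇒ at (5,2), heading E
t=2 turn(right) ⇒ at (5,2), heading S
t=3 strafe(left, 1) ⇒ at (6,2), heading S
t=4 strafe(left, 1) ⇒ at (7,2), heading S

at (7,2), heading S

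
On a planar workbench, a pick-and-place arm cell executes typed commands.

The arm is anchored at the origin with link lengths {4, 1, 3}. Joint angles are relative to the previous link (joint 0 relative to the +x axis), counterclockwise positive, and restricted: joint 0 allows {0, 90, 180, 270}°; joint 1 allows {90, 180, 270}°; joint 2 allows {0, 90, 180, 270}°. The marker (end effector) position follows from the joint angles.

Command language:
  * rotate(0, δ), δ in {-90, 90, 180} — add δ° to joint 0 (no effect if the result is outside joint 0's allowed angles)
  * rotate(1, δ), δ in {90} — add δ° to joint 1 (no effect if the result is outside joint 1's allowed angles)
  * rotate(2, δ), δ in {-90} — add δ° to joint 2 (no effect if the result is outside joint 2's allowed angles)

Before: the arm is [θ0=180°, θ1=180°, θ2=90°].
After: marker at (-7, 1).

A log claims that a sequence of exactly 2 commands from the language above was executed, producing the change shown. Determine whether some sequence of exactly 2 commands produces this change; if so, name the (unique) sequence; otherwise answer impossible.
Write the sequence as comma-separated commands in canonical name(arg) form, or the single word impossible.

from: [θ0=180°, θ1=180°, θ2=90°]
t=1 rotate(1, 90) ⇒ [θ0=180°, θ1=270°, θ2=90°]
t=2 rotate(1, 90) ⇒ [θ0=180°, θ1=270°, θ2=90°]
no other 2-command option fits: unique.

rotate(1, 90), rotate(1, 90)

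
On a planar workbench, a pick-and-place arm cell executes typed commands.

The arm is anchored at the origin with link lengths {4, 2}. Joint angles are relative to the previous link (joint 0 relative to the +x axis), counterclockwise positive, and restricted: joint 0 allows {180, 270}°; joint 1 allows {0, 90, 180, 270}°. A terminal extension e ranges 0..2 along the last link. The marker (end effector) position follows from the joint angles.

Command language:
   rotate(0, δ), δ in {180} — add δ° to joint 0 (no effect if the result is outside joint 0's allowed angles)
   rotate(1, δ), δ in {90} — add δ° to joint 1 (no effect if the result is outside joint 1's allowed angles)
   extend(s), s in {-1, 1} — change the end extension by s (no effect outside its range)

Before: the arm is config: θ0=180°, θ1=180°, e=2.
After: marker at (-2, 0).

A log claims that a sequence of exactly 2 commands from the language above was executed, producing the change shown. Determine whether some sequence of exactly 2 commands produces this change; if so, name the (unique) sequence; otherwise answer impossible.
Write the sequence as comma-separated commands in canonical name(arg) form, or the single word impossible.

from: config: θ0=180°, θ1=180°, e=2
t=1 extend(-1) ⇒ config: θ0=180°, θ1=180°, e=1
t=2 extend(-1) ⇒ config: θ0=180°, θ1=180°, e=0
uniquely the one of 16 2-step routes that fits.

extend(-1), extend(-1)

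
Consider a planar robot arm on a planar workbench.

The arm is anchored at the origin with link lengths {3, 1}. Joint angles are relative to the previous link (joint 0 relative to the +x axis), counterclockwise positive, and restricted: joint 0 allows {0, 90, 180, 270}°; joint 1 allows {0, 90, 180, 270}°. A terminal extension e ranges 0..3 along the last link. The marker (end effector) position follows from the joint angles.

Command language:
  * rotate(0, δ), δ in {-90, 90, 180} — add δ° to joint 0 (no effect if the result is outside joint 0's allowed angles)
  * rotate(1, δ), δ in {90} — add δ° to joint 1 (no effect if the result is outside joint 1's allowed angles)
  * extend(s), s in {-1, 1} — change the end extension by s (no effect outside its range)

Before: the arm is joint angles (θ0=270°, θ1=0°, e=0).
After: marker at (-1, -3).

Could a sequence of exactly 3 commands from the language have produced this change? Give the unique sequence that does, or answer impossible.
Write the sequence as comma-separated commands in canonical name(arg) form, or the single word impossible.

from: joint angles (θ0=270°, θ1=0°, e=0)
t=1 rotate(1, 90) ⇒ joint angles (θ0=270°, θ1=90°, e=0)
t=2 rotate(1, 90) ⇒ joint angles (θ0=270°, θ1=180°, e=0)
t=3 rotate(1, 90) ⇒ joint angles (θ0=270°, θ1=270°, e=0)
all 216 alternatives checked — unique.

rotate(1, 90), rotate(1, 90), rotate(1, 90)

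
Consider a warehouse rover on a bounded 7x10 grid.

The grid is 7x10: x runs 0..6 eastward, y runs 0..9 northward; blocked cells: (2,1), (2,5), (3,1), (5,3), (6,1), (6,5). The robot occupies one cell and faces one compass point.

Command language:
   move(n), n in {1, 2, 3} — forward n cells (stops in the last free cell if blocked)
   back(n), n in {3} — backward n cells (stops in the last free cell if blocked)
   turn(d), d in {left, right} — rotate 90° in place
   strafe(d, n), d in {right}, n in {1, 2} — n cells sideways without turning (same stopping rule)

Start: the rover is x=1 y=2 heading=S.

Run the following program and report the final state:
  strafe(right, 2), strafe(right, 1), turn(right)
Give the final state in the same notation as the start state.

x=0 y=2 heading=W

initial: x=1 y=2 heading=S
1. strafe(right, 2) → x=0 y=2 heading=S
2. strafe(right, 1) → x=0 y=2 heading=S
3. turn(right) → x=0 y=2 heading=W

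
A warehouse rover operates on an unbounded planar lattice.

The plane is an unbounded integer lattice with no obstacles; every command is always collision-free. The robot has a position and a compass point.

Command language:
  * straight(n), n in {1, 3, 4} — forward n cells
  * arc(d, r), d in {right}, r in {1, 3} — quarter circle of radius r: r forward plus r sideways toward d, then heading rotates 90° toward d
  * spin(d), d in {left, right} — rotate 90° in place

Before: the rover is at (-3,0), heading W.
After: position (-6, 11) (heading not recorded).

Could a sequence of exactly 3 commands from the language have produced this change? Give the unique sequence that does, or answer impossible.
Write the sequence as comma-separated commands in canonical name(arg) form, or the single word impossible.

key: running straight(4) before arc(right, 3) would end elsewhere — order is forced
begin: at (-3,0), heading W
step 1 (arc(right, 3)): at (-6,3), heading N
step 2 (straight(4)): at (-6,7), heading N
step 3 (straight(4)): at (-6,11), heading N
all 343 alternatives checked — unique.

arc(right, 3), straight(4), straight(4)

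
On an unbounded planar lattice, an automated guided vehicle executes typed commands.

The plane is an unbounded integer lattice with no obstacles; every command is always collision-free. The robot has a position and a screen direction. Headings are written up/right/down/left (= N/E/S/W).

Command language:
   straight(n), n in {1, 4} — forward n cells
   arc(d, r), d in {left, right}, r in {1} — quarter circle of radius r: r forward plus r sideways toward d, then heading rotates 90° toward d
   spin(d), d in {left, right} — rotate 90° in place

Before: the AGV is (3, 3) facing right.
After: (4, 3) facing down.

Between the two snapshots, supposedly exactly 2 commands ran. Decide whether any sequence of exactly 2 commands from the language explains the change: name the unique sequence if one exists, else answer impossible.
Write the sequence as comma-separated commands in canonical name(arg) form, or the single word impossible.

key: position moved to (4,3) AND the heading swung to S — translation plus rotation needed
initial: (3, 3) facing right
[1] after straight(1): (4, 3) facing right
[2] after spin(right): (4, 3) facing down
no other 2-command option fits: unique.

straight(1), spin(right)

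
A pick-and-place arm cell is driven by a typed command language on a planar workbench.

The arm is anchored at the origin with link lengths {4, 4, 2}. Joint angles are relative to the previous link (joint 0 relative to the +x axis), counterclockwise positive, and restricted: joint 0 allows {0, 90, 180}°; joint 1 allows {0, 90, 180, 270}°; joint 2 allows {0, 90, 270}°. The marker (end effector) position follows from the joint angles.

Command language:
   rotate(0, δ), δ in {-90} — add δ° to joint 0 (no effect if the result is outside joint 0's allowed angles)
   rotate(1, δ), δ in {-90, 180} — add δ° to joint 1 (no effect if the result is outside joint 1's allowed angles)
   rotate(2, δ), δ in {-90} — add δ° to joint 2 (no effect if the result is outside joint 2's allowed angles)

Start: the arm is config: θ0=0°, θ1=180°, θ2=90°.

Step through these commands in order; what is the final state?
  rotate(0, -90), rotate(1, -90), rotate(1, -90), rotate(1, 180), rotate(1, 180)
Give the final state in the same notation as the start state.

begin: config: θ0=0°, θ1=180°, θ2=90°
[1] after rotate(0, -90): config: θ0=0°, θ1=180°, θ2=90°
[2] after rotate(1, -90): config: θ0=0°, θ1=90°, θ2=90°
[3] after rotate(1, -90): config: θ0=0°, θ1=0°, θ2=90°
[4] after rotate(1, 180): config: θ0=0°, θ1=180°, θ2=90°
[5] after rotate(1, 180): config: θ0=0°, θ1=0°, θ2=90°

config: θ0=0°, θ1=0°, θ2=90°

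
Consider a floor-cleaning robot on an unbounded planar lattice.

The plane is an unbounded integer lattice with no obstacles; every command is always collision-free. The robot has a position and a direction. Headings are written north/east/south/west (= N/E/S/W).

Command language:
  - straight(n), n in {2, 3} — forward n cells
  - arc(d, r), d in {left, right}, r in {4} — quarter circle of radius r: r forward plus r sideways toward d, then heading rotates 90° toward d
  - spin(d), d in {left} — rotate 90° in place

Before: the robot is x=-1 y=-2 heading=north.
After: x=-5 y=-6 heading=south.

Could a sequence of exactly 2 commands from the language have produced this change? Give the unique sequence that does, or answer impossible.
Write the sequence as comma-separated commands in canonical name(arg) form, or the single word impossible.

spin(left), arc(left, 4)

key: running arc(left, 4) before spin(left) would end elsewhere — order is forced
initial: x=-1 y=-2 heading=north
t=1 spin(left) ⇒ x=-1 y=-2 heading=west
t=2 arc(left, 4) ⇒ x=-5 y=-6 heading=south
uniquely the one of 25 2-step routes that fits.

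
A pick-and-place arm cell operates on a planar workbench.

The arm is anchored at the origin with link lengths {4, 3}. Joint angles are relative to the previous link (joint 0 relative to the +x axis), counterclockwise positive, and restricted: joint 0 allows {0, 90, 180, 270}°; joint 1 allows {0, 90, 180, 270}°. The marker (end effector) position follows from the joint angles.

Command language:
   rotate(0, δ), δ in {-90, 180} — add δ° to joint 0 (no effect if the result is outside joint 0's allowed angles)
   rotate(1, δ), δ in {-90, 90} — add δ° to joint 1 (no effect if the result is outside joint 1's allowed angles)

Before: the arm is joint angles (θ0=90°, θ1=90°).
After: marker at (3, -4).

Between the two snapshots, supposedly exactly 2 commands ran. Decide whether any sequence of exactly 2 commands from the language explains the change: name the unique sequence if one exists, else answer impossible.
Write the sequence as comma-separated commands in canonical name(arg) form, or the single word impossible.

rotate(0, -90), rotate(0, -90)

t0: joint angles (θ0=90°, θ1=90°)
t=1 rotate(0, -90) ⇒ joint angles (θ0=0°, θ1=90°)
t=2 rotate(0, -90) ⇒ joint angles (θ0=270°, θ1=90°)
no other 2-command option fits: unique.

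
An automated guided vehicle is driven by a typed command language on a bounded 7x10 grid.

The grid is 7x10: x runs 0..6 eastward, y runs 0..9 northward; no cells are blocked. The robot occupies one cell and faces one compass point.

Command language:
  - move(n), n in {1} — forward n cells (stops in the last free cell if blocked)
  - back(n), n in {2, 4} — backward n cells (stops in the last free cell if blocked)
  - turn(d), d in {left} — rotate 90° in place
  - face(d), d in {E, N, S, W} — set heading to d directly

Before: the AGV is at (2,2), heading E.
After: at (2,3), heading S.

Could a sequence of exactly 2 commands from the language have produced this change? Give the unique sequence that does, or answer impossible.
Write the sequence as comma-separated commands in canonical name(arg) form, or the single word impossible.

impossible

all 64 sequences checked — none match.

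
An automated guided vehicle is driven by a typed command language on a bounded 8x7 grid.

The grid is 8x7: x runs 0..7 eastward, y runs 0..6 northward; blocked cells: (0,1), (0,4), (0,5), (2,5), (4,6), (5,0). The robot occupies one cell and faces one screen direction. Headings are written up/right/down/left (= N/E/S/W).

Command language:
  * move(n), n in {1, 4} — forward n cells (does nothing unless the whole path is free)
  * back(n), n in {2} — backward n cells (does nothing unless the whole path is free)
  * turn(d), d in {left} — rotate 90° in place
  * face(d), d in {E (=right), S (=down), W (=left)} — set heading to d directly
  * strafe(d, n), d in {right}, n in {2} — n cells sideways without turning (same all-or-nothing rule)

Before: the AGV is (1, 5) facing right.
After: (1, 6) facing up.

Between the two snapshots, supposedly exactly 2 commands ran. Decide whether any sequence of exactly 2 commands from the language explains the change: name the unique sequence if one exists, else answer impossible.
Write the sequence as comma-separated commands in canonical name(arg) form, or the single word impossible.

turn(left), move(1)

key: order matters: swapping turn(left) and move(1) lands elsewhere
initial: (1, 5) facing right
step 1 (turn(left)): (1, 5) facing up
step 2 (move(1)): (1, 6) facing up
no rival 2-sequence matches.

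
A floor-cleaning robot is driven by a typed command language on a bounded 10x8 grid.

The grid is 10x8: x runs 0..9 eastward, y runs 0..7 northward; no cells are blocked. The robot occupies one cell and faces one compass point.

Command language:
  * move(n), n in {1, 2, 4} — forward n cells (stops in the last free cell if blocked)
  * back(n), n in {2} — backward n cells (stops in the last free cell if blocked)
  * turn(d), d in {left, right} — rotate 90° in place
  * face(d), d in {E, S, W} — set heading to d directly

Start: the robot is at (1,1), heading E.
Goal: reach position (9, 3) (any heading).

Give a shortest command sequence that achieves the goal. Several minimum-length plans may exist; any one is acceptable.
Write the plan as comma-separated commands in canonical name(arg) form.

move(4), move(4), turn(right), back(2)

from: at (1,1), heading E
t=1 move(4) ⇒ at (5,1), heading E
t=2 move(4) ⇒ at (9,1), heading E
t=3 turn(right) ⇒ at (9,1), heading S
t=4 back(2) ⇒ at (9,3), heading S
no 3-step plan works, so 4 is optimal.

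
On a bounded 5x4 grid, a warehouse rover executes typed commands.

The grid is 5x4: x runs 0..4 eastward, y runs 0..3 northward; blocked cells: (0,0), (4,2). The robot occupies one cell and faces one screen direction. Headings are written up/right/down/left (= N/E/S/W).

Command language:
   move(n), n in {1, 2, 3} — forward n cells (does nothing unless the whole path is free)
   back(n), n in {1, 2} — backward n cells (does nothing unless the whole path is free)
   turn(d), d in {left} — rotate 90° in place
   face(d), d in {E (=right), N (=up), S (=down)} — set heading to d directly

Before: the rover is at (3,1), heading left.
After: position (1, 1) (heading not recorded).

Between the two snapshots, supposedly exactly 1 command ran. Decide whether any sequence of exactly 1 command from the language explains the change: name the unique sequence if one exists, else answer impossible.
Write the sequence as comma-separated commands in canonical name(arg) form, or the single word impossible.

move(2)

begin: at (3,1), heading left
[1] after move(2): at (1,1), heading left
no other 1-command option fits: unique.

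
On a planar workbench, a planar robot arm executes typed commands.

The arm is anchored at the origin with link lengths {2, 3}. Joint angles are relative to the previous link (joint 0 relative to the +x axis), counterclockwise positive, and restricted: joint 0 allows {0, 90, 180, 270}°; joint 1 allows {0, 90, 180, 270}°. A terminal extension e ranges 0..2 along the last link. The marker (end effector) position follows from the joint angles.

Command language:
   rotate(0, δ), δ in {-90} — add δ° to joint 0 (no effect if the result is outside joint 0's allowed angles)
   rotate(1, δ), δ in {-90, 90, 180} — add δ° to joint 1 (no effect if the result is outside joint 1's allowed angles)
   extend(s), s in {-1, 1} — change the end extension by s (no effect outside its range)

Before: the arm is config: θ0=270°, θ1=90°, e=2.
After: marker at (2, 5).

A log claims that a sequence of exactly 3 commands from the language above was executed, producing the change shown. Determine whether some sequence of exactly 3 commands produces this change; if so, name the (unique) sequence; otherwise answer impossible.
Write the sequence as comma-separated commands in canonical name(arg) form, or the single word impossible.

initial: config: θ0=270°, θ1=90°, e=2
t=1 rotate(0, -90) ⇒ config: θ0=180°, θ1=90°, e=2
t=2 rotate(0, -90) ⇒ config: θ0=90°, θ1=90°, e=2
t=3 rotate(0, -90) ⇒ config: θ0=0°, θ1=90°, e=2
no other 3-command option fits: unique.

rotate(0, -90), rotate(0, -90), rotate(0, -90)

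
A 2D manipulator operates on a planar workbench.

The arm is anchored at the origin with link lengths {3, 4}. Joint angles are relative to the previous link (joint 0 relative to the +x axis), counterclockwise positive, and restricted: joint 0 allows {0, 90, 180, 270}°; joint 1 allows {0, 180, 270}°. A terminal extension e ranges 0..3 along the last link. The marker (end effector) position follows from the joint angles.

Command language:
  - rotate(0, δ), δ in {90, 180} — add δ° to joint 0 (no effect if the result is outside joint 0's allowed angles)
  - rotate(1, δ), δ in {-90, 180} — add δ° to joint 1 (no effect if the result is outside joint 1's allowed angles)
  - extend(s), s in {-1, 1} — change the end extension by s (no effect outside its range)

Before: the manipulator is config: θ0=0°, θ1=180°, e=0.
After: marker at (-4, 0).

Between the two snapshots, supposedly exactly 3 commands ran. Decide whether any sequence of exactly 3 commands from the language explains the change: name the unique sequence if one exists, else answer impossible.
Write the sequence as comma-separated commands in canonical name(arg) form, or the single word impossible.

start: config: θ0=0°, θ1=180°, e=0
t=1 extend(1) ⇒ config: θ0=0°, θ1=180°, e=1
t=2 extend(1) ⇒ config: θ0=0°, θ1=180°, e=2
t=3 extend(1) ⇒ config: θ0=0°, θ1=180°, e=3
no rival 3-sequence matches.

extend(1), extend(1), extend(1)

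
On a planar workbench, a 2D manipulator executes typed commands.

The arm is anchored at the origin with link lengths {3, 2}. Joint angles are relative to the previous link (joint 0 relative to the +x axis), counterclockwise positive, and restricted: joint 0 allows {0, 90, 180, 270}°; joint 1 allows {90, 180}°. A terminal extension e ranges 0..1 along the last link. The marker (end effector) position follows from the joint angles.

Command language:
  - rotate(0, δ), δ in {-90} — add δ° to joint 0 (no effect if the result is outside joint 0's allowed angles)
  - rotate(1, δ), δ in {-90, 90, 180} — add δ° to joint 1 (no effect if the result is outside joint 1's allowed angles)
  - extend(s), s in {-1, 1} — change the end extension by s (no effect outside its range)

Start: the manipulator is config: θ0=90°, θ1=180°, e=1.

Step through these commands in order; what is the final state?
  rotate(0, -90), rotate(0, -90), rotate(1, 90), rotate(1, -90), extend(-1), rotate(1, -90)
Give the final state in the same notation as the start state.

config: θ0=270°, θ1=90°, e=0

begin: config: θ0=90°, θ1=180°, e=1
t=1 rotate(0, -90) ⇒ config: θ0=0°, θ1=180°, e=1
t=2 rotate(0, -90) ⇒ config: θ0=270°, θ1=180°, e=1
t=3 rotate(1, 90) ⇒ config: θ0=270°, θ1=180°, e=1
t=4 rotate(1, -90) ⇒ config: θ0=270°, θ1=90°, e=1
t=5 extend(-1) ⇒ config: θ0=270°, θ1=90°, e=0
t=6 rotate(1, -90) ⇒ config: θ0=270°, θ1=90°, e=0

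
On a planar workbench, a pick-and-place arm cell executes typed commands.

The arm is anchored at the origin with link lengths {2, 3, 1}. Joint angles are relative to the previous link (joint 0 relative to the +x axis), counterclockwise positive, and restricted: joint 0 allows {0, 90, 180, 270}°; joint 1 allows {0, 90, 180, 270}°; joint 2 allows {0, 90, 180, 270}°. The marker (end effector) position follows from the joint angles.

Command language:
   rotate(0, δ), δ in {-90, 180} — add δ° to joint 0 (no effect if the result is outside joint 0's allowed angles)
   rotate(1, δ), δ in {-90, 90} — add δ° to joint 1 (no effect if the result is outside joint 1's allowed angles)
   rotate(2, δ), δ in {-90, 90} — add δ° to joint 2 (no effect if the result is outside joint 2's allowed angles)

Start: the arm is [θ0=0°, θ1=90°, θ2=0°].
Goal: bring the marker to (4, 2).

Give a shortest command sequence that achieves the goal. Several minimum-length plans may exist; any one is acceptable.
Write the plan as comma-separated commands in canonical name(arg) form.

begin: [θ0=0°, θ1=90°, θ2=0°]
[1] after rotate(0, -90): [θ0=270°, θ1=90°, θ2=0°]
[2] after rotate(0, 180): [θ0=90°, θ1=90°, θ2=0°]
[3] after rotate(1, -90): [θ0=90°, θ1=0°, θ2=0°]
[4] after rotate(1, -90): [θ0=90°, θ1=270°, θ2=0°]
minimal: 4 command(s), checked below 4.

rotate(0, -90), rotate(0, 180), rotate(1, -90), rotate(1, -90)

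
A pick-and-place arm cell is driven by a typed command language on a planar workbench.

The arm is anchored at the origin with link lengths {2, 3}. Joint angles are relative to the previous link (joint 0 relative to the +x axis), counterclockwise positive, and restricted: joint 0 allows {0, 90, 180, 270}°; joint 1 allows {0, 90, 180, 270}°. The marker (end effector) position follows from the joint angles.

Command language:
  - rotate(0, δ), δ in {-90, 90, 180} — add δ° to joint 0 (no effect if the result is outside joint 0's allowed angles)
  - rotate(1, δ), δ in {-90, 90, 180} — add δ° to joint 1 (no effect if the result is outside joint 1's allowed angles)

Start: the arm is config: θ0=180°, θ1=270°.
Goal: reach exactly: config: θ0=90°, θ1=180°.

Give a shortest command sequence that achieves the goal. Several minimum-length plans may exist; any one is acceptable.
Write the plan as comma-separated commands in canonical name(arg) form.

start: config: θ0=180°, θ1=270°
1. rotate(0, -90) → config: θ0=90°, θ1=270°
2. rotate(1, -90) → config: θ0=90°, θ1=180°
no 1-step plan works, so 2 is optimal.

rotate(0, -90), rotate(1, -90)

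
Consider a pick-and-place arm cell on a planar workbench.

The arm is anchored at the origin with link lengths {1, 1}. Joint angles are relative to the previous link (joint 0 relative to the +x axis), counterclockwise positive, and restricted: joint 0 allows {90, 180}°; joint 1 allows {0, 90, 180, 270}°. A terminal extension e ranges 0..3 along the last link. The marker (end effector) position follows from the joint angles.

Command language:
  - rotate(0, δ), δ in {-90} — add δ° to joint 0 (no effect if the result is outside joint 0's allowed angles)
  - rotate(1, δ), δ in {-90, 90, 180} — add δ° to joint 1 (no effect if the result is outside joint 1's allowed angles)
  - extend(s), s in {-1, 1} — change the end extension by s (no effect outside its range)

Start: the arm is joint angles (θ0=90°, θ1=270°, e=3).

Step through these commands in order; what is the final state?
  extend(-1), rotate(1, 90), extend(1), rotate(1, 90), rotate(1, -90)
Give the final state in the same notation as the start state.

joint angles (θ0=90°, θ1=0°, e=3)

begin: joint angles (θ0=90°, θ1=270°, e=3)
step 1 (extend(-1)): joint angles (θ0=90°, θ1=270°, e=2)
step 2 (rotate(1, 90)): joint angles (θ0=90°, θ1=0°, e=2)
step 3 (extend(1)): joint angles (θ0=90°, θ1=0°, e=3)
step 4 (rotate(1, 90)): joint angles (θ0=90°, θ1=90°, e=3)
step 5 (rotate(1, -90)): joint angles (θ0=90°, θ1=0°, e=3)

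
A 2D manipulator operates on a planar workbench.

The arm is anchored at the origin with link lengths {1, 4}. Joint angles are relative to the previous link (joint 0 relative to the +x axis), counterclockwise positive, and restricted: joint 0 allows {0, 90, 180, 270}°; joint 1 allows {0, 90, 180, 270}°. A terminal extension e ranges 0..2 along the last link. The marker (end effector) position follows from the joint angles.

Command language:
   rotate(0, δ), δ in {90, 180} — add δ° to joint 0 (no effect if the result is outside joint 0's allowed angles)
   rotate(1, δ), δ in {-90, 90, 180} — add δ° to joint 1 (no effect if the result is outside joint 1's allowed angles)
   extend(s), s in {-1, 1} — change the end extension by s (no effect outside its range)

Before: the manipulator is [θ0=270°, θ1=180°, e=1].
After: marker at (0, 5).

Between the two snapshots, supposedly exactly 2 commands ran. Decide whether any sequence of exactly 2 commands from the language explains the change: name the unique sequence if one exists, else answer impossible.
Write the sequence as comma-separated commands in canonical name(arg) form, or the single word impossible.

t0: [θ0=270°, θ1=180°, e=1]
t=1 extend(1) ⇒ [θ0=270°, θ1=180°, e=2]
t=2 extend(1) ⇒ [θ0=270°, θ1=180°, e=2]
all 49 alternatives checked — unique.

extend(1), extend(1)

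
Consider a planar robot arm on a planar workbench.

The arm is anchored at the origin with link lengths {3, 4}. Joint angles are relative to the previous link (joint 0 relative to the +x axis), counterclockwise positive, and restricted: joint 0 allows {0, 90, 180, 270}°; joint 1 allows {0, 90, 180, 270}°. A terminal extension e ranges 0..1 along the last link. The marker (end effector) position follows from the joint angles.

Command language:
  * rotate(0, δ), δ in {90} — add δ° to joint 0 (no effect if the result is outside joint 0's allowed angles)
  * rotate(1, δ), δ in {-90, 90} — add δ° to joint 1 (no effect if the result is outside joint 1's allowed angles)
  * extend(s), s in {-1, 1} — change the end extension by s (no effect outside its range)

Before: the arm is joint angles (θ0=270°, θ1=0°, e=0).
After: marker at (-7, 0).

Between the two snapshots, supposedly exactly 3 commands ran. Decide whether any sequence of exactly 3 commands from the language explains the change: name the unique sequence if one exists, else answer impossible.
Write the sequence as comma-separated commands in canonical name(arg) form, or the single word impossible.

start: joint angles (θ0=270°, θ1=0°, e=0)
t=1 rotate(0, 90) ⇒ joint angles (θ0=0°, θ1=0°, e=0)
t=2 rotate(0, 90) ⇒ joint angles (θ0=90°, θ1=0°, e=0)
t=3 rotate(0, 90) ⇒ joint angles (θ0=180°, θ1=0°, e=0)
uniquely the one of 125 3-step routes that fits.

rotate(0, 90), rotate(0, 90), rotate(0, 90)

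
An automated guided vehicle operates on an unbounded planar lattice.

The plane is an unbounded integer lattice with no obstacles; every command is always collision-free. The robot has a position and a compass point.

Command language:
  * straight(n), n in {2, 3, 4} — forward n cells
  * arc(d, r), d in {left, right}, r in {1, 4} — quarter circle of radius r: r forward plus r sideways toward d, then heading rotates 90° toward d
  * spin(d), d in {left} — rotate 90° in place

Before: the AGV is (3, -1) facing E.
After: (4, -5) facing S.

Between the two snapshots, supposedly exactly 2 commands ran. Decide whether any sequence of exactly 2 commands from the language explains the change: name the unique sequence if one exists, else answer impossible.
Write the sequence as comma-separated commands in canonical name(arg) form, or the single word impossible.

key: order matters: swapping arc(right, 1) and straight(3) lands elsewhere
initial: (3, -1) facing E
step 1 (arc(right, 1)): (4, -2) facing S
step 2 (straight(3)): (4, -5) facing S
no rival 2-sequence matches.

arc(right, 1), straight(3)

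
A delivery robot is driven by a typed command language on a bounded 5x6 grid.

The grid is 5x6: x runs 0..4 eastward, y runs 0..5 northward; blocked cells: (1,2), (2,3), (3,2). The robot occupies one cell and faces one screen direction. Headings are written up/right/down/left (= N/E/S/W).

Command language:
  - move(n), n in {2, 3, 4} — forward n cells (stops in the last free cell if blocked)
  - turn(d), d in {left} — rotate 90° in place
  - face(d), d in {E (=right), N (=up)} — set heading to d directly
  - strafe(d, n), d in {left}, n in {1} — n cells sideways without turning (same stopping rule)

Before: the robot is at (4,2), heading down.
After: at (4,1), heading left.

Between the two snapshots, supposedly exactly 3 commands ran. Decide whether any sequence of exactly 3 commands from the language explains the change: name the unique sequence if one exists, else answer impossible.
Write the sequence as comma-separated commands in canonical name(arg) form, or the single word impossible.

key: cell and facing (now W) both changed — the 3 commands mix motion and turning
initial: at (4,2), heading down
t=1 face(N) ⇒ at (4,2), heading up
t=2 turn(left) ⇒ at (4,2), heading left
t=3 strafe(left, 1) ⇒ at (4,1), heading left
all 343 alternatives checked — unique.

face(N), turn(left), strafe(left, 1)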